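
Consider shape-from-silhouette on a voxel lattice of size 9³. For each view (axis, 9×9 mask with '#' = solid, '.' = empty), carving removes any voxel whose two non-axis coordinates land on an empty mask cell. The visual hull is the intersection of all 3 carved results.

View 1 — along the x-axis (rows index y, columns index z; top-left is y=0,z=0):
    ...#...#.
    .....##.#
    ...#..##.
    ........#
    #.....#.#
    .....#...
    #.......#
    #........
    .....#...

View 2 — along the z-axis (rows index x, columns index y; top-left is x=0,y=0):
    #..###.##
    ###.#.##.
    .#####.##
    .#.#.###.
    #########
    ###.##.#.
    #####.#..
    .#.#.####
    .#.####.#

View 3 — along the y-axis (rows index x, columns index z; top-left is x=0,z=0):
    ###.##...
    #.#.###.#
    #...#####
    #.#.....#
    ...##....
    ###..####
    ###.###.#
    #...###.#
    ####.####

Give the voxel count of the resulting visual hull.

full grid |V| = 729
after view 1 [x-axis, 17 of 81 cells solid] → remaining = 153
after view 2 [z-axis, 57 of 81 cells solid] → remaining = 108
after view 3 [y-axis, 49 of 81 cells solid] → remaining = 74

|visual hull| = 74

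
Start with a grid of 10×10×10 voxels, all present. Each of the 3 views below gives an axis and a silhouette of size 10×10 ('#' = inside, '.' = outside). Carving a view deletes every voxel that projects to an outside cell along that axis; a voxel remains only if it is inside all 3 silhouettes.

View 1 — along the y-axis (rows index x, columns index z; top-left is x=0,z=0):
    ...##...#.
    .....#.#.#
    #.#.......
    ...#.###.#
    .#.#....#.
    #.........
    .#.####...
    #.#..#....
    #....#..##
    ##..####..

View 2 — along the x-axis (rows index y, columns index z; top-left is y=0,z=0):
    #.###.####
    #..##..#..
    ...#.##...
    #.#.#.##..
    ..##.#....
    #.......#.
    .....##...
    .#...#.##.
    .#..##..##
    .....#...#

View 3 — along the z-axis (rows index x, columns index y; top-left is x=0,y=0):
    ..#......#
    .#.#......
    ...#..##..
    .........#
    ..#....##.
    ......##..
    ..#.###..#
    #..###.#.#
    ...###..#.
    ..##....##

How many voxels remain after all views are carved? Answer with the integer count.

46 voxels

start: 10×10×10 = 1000 voxels
V1 y: intersect with XZ mask (35 set) -- 350 left
V2 x: intersect with YZ mask (38 set) -- 141 left
V3 z: intersect with XY mask (32 set) -- 46 left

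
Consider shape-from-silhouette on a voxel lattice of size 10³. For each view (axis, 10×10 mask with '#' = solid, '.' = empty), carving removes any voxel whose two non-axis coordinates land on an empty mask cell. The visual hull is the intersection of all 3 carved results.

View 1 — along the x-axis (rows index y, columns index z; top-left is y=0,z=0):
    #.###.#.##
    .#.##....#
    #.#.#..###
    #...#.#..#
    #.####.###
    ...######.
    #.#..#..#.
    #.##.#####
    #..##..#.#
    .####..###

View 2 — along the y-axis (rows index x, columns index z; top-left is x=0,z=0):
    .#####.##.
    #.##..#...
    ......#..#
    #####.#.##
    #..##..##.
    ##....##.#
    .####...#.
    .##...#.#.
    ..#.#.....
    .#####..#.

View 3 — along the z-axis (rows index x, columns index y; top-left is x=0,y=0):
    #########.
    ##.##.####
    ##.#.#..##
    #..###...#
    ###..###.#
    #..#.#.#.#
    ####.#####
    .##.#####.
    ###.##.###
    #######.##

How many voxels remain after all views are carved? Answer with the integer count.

208 voxels

before carving: 1000 voxels (10×10×10)
[1] x-view keeps 59 columns → grid now 590
[2] y-view keeps 48 columns → grid now 284
[3] z-view keeps 73 columns → grid now 208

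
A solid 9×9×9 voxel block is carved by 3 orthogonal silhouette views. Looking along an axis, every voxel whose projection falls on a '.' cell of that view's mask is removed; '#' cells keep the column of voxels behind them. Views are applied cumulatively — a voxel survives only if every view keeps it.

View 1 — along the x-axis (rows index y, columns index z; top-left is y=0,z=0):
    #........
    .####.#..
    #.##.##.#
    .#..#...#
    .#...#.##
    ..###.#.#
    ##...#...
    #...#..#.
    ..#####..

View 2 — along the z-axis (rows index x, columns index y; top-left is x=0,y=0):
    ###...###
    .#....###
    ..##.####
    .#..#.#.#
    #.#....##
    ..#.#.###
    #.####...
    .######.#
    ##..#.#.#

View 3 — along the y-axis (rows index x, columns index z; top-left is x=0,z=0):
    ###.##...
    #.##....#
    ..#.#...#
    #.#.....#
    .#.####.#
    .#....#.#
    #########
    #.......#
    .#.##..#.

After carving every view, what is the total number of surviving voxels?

start: 9×9×9 = 729 voxels
  1. axis=0 (YZ plane), |mask|=35  ⇒  voxels=315
  2. axis=2 (XY plane), |mask|=46  ⇒  voxels=185
  3. axis=1 (XZ plane), |mask|=39  ⇒  voxels=83

voxel count = 83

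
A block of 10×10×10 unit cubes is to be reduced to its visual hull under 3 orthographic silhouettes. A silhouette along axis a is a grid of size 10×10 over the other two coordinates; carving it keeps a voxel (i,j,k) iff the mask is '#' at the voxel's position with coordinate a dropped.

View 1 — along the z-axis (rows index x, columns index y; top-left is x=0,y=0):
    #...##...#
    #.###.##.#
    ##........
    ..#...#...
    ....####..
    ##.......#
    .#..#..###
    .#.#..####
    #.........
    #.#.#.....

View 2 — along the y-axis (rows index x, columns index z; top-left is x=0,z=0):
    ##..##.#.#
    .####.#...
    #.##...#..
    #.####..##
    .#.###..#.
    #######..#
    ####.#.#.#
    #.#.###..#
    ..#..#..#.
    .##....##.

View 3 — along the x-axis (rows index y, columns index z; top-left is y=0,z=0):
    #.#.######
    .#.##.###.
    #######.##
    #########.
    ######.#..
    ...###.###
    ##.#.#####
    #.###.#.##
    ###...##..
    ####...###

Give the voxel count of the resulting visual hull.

full grid |V| = 1000
step 1: project along z, AND mask (37/100) → |grid| = 370
step 2: project along y, AND mask (55/100) → |grid| = 211
step 3: project along x, AND mask (72/100) → |grid| = 149

voxel count = 149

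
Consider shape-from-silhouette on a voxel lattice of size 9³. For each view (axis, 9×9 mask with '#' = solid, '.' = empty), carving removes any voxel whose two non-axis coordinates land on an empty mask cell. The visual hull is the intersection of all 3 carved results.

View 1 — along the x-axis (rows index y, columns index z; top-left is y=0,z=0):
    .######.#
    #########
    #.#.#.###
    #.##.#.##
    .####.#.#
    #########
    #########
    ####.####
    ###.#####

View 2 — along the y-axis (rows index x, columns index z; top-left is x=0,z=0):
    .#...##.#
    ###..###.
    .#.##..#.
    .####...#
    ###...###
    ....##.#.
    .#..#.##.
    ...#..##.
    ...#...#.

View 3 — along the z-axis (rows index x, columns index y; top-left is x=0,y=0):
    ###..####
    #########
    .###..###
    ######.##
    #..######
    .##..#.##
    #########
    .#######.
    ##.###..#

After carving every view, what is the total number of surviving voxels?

voxel count = 228

initial block: 9^3 = 729
[1] x-view keeps 68 columns → grid now 612
[2] y-view keeps 37 columns → grid now 276
[3] z-view keeps 64 columns → grid now 228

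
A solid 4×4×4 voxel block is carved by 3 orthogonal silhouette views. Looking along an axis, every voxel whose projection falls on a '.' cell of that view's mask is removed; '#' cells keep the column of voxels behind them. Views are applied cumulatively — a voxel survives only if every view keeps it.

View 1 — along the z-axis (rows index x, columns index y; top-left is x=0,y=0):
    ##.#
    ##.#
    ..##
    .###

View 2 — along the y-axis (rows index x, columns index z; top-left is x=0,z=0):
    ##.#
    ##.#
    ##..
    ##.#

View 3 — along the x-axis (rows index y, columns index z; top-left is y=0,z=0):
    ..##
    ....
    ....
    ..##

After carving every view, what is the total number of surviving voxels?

full grid |V| = 64
step 1: project along z, AND mask (11/16) → |grid| = 44
step 2: project along y, AND mask (11/16) → |grid| = 31
step 3: project along x, AND mask (4/16) → |grid| = 5

|visual hull| = 5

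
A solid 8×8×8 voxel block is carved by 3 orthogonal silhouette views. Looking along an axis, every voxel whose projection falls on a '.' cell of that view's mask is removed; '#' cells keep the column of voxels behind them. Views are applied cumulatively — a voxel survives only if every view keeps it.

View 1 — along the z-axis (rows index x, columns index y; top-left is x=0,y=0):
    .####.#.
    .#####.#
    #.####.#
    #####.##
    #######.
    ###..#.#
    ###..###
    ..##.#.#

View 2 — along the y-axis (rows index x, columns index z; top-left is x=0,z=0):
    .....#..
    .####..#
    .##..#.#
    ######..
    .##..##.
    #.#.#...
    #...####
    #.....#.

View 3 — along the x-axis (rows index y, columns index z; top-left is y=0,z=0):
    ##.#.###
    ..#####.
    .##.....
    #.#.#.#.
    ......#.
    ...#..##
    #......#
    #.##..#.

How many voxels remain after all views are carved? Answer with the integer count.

voxel count = 73

initial block: 8^3 = 512
  1. axis=2 (XY plane), |mask|=46  ⇒  voxels=368
  2. axis=1 (XZ plane), |mask|=30  ⇒  voxels=182
  3. axis=0 (YZ plane), |mask|=27  ⇒  voxels=73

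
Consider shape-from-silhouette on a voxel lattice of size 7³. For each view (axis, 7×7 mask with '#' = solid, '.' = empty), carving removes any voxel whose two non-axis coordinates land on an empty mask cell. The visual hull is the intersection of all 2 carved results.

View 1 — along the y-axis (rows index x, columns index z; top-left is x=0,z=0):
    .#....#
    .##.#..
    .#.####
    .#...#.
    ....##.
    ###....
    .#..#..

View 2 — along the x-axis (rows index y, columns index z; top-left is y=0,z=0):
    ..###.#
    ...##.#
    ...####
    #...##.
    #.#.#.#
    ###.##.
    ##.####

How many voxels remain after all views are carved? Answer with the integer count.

before carving: 343 voxels (7×7×7)
  1. axis=1 (XZ plane), |mask|=19  ⇒  voxels=133
  2. axis=0 (YZ plane), |mask|=29  ⇒  voxels=76

76 voxels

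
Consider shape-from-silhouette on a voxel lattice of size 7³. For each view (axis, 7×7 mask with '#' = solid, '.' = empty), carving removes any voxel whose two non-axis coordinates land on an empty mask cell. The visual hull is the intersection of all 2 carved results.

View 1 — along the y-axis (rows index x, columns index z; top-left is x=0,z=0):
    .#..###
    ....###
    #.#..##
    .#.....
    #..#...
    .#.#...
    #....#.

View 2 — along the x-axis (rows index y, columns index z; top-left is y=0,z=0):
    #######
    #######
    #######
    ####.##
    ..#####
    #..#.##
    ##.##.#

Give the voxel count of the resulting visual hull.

initial block: 7^3 = 343
[1] y-view keeps 18 columns → grid now 126
[2] x-view keeps 41 columns → grid now 107

|visual hull| = 107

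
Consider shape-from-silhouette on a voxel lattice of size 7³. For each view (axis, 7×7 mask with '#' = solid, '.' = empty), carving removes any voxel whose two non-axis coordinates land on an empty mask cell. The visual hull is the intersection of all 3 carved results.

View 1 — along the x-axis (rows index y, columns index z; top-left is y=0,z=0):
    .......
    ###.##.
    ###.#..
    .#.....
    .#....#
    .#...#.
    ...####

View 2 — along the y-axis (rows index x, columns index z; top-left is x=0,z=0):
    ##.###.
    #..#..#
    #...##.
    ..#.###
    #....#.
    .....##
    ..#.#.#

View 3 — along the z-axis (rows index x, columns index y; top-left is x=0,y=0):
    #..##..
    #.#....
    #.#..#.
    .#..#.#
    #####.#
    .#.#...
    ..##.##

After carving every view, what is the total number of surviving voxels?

22 voxels

before carving: 343 voxels (7×7×7)
  1. axis=0 (YZ plane), |mask|=18  ⇒  voxels=126
  2. axis=1 (XZ plane), |mask|=22  ⇒  voxels=54
  3. axis=2 (XY plane), |mask|=23  ⇒  voxels=22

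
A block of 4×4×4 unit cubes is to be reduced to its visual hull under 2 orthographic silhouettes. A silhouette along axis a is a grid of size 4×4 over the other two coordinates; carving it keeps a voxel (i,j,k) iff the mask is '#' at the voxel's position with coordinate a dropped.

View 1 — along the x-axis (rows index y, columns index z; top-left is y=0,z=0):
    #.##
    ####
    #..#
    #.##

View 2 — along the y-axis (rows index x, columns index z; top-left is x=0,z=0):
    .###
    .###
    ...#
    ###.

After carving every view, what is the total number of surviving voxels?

start: 4×4×4 = 64 voxels
  1. axis=0 (YZ plane), |mask|=12  ⇒  voxels=48
  2. axis=1 (XZ plane), |mask|=10  ⇒  voxels=28

remaining voxels: 28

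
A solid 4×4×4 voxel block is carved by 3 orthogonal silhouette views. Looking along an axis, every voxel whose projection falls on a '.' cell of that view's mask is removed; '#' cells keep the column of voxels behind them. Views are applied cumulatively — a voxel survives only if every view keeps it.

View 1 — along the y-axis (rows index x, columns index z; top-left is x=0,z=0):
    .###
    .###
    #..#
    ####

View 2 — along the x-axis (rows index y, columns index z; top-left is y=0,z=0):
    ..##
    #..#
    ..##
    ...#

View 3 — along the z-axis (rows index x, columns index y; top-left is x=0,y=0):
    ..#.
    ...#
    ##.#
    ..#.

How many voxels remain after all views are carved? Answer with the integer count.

initial block: 4^3 = 64
after view 1 [y-axis, 12 of 16 cells solid] → remaining = 48
after view 2 [x-axis, 7 of 16 cells solid] → remaining = 24
after view 3 [z-axis, 6 of 16 cells solid] → remaining = 9

voxel count = 9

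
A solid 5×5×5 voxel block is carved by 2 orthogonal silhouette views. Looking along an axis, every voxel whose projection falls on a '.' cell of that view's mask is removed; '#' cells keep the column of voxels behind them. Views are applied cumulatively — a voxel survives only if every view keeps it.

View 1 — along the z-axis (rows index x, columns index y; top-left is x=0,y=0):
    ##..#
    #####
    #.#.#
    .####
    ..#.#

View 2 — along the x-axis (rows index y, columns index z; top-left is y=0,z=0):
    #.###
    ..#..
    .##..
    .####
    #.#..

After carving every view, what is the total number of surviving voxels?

41 voxels

start: 5×5×5 = 125 voxels
step 1: project along z, AND mask (17/25) → |grid| = 85
step 2: project along x, AND mask (13/25) → |grid| = 41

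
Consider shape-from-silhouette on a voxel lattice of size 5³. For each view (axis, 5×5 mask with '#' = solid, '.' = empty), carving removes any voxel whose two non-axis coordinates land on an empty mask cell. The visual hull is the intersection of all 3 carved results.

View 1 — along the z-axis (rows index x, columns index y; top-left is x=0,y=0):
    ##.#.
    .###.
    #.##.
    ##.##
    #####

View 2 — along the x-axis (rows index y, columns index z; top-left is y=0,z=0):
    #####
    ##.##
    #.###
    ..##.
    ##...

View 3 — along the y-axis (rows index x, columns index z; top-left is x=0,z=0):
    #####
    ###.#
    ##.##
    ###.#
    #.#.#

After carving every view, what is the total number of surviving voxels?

46 voxels

full grid |V| = 125
  1. axis=2 (XY plane), |mask|=18  ⇒  voxels=90
  2. axis=0 (YZ plane), |mask|=17  ⇒  voxels=62
  3. axis=1 (XZ plane), |mask|=20  ⇒  voxels=46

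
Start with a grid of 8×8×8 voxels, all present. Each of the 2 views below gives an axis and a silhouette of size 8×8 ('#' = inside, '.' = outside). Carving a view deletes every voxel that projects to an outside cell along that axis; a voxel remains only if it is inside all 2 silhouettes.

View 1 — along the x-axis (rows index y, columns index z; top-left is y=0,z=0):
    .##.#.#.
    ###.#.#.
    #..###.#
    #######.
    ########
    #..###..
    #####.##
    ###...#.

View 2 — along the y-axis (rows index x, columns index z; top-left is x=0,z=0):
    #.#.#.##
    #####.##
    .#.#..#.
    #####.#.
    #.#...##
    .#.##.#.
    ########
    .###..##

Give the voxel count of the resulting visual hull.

remaining voxels: 239

before carving: 512 voxels (8×8×8)
step 1: project along x, AND mask (44/64) → |grid| = 352
step 2: project along y, AND mask (42/64) → |grid| = 239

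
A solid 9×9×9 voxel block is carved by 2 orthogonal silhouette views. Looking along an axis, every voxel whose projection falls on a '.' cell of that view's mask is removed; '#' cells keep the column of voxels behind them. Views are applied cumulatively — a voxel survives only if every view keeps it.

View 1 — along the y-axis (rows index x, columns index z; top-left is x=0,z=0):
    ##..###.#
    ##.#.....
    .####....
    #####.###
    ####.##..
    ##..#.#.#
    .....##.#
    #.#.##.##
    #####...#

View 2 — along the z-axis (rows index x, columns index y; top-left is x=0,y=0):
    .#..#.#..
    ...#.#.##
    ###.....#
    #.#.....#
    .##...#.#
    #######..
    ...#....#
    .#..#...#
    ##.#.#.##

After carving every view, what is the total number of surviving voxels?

start: 9×9×9 = 729 voxels
after view 1 [y-axis, 47 of 81 cells solid] → remaining = 423
after view 2 [z-axis, 36 of 81 cells solid] → remaining = 189

voxel count = 189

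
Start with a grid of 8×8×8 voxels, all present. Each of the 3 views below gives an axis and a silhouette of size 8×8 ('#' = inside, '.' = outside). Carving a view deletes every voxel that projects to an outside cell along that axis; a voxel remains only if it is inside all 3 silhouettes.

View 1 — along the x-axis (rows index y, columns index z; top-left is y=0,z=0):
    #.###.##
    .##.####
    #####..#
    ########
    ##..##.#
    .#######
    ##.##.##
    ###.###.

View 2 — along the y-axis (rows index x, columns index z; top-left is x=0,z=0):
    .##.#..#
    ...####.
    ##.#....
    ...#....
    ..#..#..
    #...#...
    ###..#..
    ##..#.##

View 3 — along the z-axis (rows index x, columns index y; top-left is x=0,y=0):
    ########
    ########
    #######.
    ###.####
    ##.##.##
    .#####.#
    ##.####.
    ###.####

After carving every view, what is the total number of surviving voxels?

full grid |V| = 512
carve view 1 (along x, YZ-mask fill 50/64): 400 voxels remain
carve view 2 (along y, XZ-mask fill 25/64): 158 voxels remain
carve view 3 (along z, XY-mask fill 55/64): 136 voxels remain

remaining voxels: 136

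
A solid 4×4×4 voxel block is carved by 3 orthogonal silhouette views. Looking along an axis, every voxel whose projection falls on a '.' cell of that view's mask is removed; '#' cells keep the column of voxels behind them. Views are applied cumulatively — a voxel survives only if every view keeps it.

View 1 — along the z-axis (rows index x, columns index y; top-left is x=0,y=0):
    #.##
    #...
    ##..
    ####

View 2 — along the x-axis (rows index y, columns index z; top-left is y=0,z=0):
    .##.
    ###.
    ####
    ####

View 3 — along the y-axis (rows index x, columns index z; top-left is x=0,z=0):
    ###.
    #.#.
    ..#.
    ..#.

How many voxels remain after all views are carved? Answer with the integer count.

before carving: 64 voxels (4×4×4)
[1] z-view keeps 10 columns → grid now 40
[2] x-view keeps 13 columns → grid now 30
[3] y-view keeps 7 columns → grid now 15

remaining voxels: 15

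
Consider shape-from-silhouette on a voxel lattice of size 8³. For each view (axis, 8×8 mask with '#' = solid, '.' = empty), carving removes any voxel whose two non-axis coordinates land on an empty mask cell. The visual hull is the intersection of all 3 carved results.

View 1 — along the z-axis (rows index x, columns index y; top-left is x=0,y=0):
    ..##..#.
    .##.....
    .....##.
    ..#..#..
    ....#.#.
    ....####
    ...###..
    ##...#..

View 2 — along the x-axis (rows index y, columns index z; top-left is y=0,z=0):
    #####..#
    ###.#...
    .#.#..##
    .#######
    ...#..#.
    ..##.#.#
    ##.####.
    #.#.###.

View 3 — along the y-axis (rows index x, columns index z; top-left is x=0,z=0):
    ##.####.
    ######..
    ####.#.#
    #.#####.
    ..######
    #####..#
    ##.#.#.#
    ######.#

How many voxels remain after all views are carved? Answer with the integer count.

before carving: 512 voxels (8×8×8)
  1. axis=2 (XY plane), |mask|=21  ⇒  voxels=168
  2. axis=0 (YZ plane), |mask|=38  ⇒  voxels=95
  3. axis=1 (XZ plane), |mask|=48  ⇒  voxels=72

72 voxels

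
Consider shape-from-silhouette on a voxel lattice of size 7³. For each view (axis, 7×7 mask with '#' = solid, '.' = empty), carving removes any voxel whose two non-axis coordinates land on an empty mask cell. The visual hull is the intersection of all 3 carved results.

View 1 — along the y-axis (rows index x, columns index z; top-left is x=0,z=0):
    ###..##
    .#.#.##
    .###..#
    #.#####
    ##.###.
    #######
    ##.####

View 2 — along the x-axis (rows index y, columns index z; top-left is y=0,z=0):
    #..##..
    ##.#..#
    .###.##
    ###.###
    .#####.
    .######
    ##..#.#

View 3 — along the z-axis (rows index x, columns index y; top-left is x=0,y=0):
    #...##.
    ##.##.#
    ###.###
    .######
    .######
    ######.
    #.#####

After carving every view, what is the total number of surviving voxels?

remaining voxels: 136

before carving: 343 voxels (7×7×7)
step 1: project along y, AND mask (37/49) → |grid| = 259
step 2: project along x, AND mask (33/49) → |grid| = 176
step 3: project along z, AND mask (38/49) → |grid| = 136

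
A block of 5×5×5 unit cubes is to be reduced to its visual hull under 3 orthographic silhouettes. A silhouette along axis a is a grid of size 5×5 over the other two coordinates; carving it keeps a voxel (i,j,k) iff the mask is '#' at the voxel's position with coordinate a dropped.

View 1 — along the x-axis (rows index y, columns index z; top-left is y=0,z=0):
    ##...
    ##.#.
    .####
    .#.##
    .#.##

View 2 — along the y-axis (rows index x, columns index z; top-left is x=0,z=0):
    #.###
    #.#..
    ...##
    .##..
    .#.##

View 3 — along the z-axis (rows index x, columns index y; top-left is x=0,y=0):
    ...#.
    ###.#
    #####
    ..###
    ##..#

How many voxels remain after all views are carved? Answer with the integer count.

voxel count = 22

initial block: 5^3 = 125
after view 1 [x-axis, 15 of 25 cells solid] → remaining = 75
after view 2 [y-axis, 13 of 25 cells solid] → remaining = 38
after view 3 [z-axis, 16 of 25 cells solid] → remaining = 22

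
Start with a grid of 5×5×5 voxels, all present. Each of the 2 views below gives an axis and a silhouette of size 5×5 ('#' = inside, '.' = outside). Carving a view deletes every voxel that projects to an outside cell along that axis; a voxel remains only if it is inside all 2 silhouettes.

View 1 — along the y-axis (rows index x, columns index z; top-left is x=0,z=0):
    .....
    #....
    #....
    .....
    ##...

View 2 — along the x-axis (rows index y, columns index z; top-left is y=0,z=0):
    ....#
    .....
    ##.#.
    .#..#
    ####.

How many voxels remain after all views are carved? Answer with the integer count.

full grid |V| = 125
[1] y-view keeps 4 columns → grid now 20
[2] x-view keeps 10 columns → grid now 9

voxel count = 9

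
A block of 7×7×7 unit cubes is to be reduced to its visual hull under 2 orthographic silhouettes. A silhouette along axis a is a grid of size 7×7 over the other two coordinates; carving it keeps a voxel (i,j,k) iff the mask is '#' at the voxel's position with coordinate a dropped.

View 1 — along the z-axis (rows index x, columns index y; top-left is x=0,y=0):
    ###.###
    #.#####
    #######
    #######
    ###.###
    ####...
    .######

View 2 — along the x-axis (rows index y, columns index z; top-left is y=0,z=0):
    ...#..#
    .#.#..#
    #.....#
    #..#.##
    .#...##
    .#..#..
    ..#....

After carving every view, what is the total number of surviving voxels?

|visual hull| = 100

start: 7×7×7 = 343 voxels
carve view 1 (along z, XY-mask fill 42/49): 294 voxels remain
carve view 2 (along x, YZ-mask fill 17/49): 100 voxels remain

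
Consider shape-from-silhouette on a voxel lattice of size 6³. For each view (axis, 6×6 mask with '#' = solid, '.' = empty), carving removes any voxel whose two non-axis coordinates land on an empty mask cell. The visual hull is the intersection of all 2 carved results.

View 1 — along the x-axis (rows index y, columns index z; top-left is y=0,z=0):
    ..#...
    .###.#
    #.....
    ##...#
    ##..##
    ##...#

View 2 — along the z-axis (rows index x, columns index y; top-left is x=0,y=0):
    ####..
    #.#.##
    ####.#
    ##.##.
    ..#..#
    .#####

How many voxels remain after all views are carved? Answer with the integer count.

start: 6×6×6 = 216 voxels
step 1: project along x, AND mask (16/36) → |grid| = 96
step 2: project along z, AND mask (24/36) → |grid| = 61

|visual hull| = 61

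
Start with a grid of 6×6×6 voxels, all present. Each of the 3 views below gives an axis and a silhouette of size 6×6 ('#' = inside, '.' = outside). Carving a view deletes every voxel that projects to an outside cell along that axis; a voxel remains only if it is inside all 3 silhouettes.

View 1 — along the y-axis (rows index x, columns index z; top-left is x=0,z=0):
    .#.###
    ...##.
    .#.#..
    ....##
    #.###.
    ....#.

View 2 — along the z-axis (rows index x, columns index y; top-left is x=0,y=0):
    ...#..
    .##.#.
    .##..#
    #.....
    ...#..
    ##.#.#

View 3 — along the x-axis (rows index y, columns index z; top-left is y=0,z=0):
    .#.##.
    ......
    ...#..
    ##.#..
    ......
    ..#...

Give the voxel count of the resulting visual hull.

|visual hull| = 8

initial block: 6^3 = 216
V1 y: intersect with XZ mask (15 set) -- 90 left
V2 z: intersect with XY mask (13 set) -- 26 left
V3 x: intersect with YZ mask (8 set) -- 8 left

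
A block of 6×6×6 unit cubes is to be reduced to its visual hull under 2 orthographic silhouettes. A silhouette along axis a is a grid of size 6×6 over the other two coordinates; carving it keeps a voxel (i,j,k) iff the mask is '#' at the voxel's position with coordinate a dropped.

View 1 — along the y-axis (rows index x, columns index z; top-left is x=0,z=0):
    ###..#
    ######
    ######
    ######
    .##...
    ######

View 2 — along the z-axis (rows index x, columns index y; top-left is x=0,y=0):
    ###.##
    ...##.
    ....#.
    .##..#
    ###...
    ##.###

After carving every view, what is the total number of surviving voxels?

remaining voxels: 92

full grid |V| = 216
after view 1 [y-axis, 30 of 36 cells solid] → remaining = 180
after view 2 [z-axis, 19 of 36 cells solid] → remaining = 92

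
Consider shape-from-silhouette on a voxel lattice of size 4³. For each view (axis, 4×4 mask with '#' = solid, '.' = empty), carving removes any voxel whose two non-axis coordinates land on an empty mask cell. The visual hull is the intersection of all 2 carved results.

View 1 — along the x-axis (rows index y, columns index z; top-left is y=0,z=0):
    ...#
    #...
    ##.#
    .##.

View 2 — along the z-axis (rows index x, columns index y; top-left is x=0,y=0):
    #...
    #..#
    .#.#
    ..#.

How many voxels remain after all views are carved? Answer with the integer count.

before carving: 64 voxels (4×4×4)
  1. axis=0 (YZ plane), |mask|=7  ⇒  voxels=28
  2. axis=2 (XY plane), |mask|=6  ⇒  voxels=10

voxel count = 10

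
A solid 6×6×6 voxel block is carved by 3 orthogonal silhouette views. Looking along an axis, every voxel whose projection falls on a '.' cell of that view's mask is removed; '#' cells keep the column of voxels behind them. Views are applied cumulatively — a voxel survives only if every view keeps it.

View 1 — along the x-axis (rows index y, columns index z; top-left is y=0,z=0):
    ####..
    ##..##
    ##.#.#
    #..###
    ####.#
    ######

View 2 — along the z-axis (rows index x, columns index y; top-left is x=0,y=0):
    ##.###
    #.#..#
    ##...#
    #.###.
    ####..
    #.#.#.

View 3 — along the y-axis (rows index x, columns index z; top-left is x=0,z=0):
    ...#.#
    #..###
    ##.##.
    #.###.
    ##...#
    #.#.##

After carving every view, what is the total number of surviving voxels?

voxel count = 55

initial block: 6^3 = 216
[1] x-view keeps 27 columns → grid now 162
[2] z-view keeps 22 columns → grid now 97
[3] y-view keeps 21 columns → grid now 55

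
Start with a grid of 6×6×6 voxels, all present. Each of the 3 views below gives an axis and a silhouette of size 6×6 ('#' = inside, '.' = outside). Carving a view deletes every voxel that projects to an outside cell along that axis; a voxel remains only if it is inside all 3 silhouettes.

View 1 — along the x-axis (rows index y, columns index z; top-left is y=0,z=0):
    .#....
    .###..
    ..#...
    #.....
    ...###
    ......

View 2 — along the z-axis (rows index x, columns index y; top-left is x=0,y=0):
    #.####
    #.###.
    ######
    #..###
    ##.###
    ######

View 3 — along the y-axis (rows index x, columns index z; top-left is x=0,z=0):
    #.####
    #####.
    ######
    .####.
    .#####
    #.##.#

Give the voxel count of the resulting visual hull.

|visual hull| = 35

start: 6×6×6 = 216 voxels
V1 x: intersect with YZ mask (9 set) -- 54 left
V2 z: intersect with XY mask (30 set) -- 43 left
V3 y: intersect with XZ mask (29 set) -- 35 left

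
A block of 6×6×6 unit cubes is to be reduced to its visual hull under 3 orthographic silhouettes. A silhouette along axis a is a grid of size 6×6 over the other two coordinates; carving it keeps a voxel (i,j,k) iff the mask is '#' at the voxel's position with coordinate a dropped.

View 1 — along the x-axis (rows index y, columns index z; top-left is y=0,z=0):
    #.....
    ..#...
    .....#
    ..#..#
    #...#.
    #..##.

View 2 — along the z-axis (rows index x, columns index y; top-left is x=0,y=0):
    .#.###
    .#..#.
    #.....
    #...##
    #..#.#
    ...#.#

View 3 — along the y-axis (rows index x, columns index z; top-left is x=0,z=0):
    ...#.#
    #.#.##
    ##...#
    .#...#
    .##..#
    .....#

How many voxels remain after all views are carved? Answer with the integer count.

initial block: 6^3 = 216
after view 1 [x-axis, 10 of 36 cells solid] → remaining = 60
after view 2 [z-axis, 15 of 36 cells solid] → remaining = 29
after view 3 [y-axis, 15 of 36 cells solid] → remaining = 9

voxel count = 9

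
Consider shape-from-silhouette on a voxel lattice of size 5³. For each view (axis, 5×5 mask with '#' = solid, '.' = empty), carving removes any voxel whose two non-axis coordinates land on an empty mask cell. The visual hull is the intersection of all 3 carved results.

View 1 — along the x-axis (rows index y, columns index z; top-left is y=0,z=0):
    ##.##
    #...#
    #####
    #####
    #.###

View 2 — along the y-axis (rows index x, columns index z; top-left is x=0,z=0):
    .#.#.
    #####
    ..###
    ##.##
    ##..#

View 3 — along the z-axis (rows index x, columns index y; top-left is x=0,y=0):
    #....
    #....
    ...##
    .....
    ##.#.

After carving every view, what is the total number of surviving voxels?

voxel count = 20

full grid |V| = 125
carve view 1 (along x, YZ-mask fill 20/25): 100 voxels remain
carve view 2 (along y, XZ-mask fill 17/25): 69 voxels remain
carve view 3 (along z, XY-mask fill 7/25): 20 voxels remain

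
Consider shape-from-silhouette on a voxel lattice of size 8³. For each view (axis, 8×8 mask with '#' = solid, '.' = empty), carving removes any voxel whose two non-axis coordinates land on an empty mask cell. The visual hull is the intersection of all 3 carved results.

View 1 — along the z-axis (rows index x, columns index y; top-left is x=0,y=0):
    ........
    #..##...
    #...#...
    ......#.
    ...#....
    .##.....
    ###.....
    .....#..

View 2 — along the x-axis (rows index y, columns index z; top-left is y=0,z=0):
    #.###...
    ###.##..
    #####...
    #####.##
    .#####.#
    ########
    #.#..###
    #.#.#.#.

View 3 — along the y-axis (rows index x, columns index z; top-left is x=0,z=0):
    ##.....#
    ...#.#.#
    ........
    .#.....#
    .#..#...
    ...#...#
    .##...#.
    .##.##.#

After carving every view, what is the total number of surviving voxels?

before carving: 512 voxels (8×8×8)
[1] z-view keeps 13 columns → grid now 104
[2] x-view keeps 44 columns → grid now 71
[3] y-view keeps 20 columns → grid now 20

remaining voxels: 20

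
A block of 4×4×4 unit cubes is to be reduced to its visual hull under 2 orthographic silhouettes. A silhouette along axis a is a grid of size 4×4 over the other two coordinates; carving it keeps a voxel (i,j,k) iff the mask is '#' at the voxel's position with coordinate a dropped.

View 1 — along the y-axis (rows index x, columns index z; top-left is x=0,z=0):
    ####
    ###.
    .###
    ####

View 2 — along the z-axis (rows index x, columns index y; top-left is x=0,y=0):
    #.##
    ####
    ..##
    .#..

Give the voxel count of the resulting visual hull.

full grid |V| = 64
  1. axis=1 (XZ plane), |mask|=14  ⇒  voxels=56
  2. axis=2 (XY plane), |mask|=10  ⇒  voxels=34

remaining voxels: 34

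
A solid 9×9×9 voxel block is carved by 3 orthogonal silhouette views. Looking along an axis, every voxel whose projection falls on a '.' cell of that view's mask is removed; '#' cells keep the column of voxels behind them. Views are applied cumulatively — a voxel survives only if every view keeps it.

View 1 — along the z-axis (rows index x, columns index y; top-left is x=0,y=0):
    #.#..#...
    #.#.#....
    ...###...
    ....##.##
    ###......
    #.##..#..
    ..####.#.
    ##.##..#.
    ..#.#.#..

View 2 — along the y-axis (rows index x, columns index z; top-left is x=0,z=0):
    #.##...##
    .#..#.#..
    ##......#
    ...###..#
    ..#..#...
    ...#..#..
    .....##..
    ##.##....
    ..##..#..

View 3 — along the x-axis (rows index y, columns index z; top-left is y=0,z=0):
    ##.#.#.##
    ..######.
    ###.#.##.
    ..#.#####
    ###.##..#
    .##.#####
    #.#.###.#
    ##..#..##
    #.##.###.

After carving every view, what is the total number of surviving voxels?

63 voxels

full grid |V| = 729
step 1: project along z, AND mask (33/81) → |grid| = 297
step 2: project along y, AND mask (28/81) → |grid| = 102
step 3: project along x, AND mask (54/81) → |grid| = 63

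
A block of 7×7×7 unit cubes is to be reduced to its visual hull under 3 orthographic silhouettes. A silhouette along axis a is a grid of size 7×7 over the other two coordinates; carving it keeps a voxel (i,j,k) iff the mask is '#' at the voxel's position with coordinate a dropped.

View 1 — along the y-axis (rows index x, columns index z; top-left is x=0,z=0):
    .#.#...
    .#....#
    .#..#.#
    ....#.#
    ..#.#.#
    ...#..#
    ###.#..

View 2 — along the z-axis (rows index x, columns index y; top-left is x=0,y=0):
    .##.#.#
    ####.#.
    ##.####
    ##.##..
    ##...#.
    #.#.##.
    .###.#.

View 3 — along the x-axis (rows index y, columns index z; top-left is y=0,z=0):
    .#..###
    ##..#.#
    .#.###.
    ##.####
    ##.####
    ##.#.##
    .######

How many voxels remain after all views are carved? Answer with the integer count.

remaining voxels: 62

start: 7×7×7 = 343 voxels
carve view 1 (along y, XZ-mask fill 18/49): 126 voxels remain
carve view 2 (along z, XY-mask fill 30/49): 77 voxels remain
carve view 3 (along x, YZ-mask fill 35/49): 62 voxels remain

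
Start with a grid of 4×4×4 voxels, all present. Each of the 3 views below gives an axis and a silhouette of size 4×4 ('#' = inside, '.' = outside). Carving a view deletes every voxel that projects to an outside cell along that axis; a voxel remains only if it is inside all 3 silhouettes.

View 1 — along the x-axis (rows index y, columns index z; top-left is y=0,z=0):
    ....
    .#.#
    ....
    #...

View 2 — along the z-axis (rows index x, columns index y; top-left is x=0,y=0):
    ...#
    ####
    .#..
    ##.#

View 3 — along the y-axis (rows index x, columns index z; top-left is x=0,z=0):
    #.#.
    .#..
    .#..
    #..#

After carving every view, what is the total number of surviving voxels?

initial block: 4^3 = 64
[1] x-view keeps 3 columns → grid now 12
[2] z-view keeps 9 columns → grid now 9
[3] y-view keeps 6 columns → grid now 5

5 voxels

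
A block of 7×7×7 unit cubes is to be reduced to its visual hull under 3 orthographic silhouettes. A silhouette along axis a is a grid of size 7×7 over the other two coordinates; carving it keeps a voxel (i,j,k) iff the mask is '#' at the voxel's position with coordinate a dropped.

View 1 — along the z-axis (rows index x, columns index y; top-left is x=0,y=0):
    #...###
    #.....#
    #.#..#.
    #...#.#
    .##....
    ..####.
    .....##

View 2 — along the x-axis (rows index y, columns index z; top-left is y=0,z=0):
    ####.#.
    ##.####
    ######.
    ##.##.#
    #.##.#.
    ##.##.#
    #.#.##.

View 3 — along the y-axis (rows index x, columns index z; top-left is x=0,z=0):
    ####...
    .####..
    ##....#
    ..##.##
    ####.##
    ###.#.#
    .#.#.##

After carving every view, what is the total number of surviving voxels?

before carving: 343 voxels (7×7×7)
[1] z-view keeps 20 columns → grid now 140
[2] x-view keeps 35 columns → grid now 97
[3] y-view keeps 30 columns → grid now 60

voxel count = 60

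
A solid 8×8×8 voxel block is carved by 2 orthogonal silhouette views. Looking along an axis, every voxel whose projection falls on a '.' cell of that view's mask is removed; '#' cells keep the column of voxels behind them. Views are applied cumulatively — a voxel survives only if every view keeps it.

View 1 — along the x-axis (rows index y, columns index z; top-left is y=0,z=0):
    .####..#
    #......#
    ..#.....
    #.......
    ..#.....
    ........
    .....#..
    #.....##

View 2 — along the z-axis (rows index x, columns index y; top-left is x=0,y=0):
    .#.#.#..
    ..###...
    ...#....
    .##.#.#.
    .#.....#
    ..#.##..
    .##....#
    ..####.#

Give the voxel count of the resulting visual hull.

voxel count = 31

before carving: 512 voxels (8×8×8)
after view 1 [x-axis, 14 of 64 cells solid] → remaining = 112
after view 2 [z-axis, 24 of 64 cells solid] → remaining = 31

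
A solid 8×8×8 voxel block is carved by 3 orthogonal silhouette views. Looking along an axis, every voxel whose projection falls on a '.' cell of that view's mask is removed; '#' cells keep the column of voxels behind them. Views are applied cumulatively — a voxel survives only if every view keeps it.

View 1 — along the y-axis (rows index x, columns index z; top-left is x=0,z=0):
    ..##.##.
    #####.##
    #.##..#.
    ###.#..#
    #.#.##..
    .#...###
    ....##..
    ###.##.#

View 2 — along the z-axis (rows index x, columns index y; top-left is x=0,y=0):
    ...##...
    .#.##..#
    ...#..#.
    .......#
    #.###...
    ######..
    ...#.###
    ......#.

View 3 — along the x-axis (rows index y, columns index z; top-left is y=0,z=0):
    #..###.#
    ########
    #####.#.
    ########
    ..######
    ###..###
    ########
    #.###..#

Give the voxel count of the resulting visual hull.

full grid |V| = 512
after view 1 [y-axis, 36 of 64 cells solid] → remaining = 288
after view 2 [z-axis, 24 of 64 cells solid] → remaining = 103
after view 3 [x-axis, 52 of 64 cells solid] → remaining = 88

|visual hull| = 88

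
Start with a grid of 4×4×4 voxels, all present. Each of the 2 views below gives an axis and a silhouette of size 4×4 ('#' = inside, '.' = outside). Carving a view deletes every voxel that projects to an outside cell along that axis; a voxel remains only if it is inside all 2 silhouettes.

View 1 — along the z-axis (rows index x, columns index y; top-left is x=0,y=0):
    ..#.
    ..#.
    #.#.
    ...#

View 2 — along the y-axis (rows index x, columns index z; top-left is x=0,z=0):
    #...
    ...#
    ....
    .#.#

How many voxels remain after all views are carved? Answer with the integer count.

voxel count = 4

initial block: 4^3 = 64
  1. axis=2 (XY plane), |mask|=5  ⇒  voxels=20
  2. axis=1 (XZ plane), |mask|=4  ⇒  voxels=4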